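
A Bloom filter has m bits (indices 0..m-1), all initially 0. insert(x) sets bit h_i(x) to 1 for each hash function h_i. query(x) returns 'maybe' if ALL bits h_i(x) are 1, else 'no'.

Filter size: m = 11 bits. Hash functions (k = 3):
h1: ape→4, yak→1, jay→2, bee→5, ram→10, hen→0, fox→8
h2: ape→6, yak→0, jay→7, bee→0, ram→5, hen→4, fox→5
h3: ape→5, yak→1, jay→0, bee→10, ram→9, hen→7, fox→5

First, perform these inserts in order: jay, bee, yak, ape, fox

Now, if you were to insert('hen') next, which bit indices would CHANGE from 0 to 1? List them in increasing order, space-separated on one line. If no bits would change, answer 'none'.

Start: bits=00000000000
After insert 'jay': sets bits 0 2 7 -> bits=10100001000
After insert 'bee': sets bits 0 5 10 -> bits=10100101001
After insert 'yak': sets bits 0 1 -> bits=11100101001
After insert 'ape': sets bits 4 5 6 -> bits=11101111001
After insert 'fox': sets bits 5 8 -> bits=11101111101
insert 'hen' would touch bits 0 4 7; currently bit0=1, bit4=1, bit7=1
Bits that are 0 among those (would change 0->1): none

Answer: none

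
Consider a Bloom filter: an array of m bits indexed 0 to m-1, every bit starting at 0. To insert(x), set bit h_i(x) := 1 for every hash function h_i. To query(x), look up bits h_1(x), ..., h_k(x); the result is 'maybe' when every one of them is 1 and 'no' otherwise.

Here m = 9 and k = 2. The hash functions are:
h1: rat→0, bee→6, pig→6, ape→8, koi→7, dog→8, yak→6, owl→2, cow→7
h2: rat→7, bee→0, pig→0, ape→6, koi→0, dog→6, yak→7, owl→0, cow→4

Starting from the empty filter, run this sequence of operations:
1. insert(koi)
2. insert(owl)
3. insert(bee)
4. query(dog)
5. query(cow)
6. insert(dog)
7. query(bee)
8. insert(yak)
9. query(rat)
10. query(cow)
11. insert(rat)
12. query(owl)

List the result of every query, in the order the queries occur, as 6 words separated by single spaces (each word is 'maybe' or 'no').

Start: bits=000000000
Op 1: insert koi -> sets bits 0 7 -> bits=100000010
Op 2: insert owl -> sets bits 0 2 -> bits=101000010
Op 3: insert bee -> sets bits 0 6 -> bits=101000110
Op 4: query dog -> checks bit6=1, bit8=0 (has a 0) -> no
Op 5: query cow -> checks bit4=0, bit7=1 (has a 0) -> no
Op 6: insert dog -> sets bits 6 8 -> bits=101000111
Op 7: query bee -> checks bit0=1, bit6=1 (all 1) -> maybe
Op 8: insert yak -> sets bits 6 7 -> bits=101000111
Op 9: query rat -> checks bit0=1, bit7=1 (all 1) -> maybe
Op 10: query cow -> checks bit4=0, bit7=1 (has a 0) -> no
Op 11: insert rat -> sets bits 0 7 -> bits=101000111
Op 12: query owl -> checks bit0=1, bit2=1 (all 1) -> maybe
Query results in order: no no maybe maybe no maybe

Answer: no no maybe maybe no maybe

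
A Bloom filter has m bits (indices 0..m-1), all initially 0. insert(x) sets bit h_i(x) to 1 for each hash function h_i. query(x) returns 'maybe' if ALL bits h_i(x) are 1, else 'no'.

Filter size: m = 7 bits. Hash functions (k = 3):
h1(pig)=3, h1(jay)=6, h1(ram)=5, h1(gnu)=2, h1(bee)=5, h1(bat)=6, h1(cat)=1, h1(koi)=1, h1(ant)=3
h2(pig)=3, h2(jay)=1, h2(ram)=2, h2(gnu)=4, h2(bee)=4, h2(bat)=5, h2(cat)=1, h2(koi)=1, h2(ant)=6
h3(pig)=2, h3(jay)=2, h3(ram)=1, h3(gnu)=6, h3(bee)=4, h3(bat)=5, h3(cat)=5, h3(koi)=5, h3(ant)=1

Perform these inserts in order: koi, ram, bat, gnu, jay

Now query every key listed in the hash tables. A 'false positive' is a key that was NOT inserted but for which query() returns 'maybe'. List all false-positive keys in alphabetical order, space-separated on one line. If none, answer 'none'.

Answer: bee cat

Derivation:
Start: bits=0000000
After insert 'koi': sets bits 1 5 -> bits=0100010
After insert 'ram': sets bits 1 2 5 -> bits=0110010
After insert 'bat': sets bits 5 6 -> bits=0110011
After insert 'gnu': sets bits 2 4 6 -> bits=0110111
After insert 'jay': sets bits 1 2 6 -> bits=0110111
Not inserted: ant bee cat pig — query each against bits=0110111:
query ant: checks bit1=1, bit3=0, bit6=1 (has a 0) -> no => not a false positive
query bee: checks bit4=1, bit5=1 (all 1) -> maybe => FALSE POSITIVE
query cat: checks bit1=1, bit5=1 (all 1) -> maybe => FALSE POSITIVE
query pig: checks bit2=1, bit3=0 (has a 0) -> no => not a false positive
False positives (alphabetical): bee cat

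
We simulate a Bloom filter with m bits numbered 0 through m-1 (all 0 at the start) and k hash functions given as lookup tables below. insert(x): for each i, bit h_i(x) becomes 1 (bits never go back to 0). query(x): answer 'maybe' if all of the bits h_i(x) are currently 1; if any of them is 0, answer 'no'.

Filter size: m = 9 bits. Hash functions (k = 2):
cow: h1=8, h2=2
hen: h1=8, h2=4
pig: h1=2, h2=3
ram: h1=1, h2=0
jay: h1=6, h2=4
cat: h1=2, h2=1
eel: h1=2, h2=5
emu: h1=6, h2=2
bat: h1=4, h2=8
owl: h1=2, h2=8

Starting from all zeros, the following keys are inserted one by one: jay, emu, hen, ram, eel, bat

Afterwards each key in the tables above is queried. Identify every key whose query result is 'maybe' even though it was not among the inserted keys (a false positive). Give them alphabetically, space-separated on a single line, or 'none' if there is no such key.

Answer: cat cow owl

Derivation:
Start: bits=000000000
After insert 'jay': sets bits 4 6 -> bits=000010100
After insert 'emu': sets bits 2 6 -> bits=001010100
After insert 'hen': sets bits 4 8 -> bits=001010101
After insert 'ram': sets bits 0 1 -> bits=111010101
After insert 'eel': sets bits 2 5 -> bits=111011101
After insert 'bat': sets bits 4 8 -> bits=111011101
Not inserted: cat cow owl pig — query each against bits=111011101:
query cat: checks bit1=1, bit2=1 (all 1) -> maybe => FALSE POSITIVE
query cow: checks bit2=1, bit8=1 (all 1) -> maybe => FALSE POSITIVE
query owl: checks bit2=1, bit8=1 (all 1) -> maybe => FALSE POSITIVE
query pig: checks bit2=1, bit3=0 (has a 0) -> no => not a false positive
False positives (alphabetical): cat cow owl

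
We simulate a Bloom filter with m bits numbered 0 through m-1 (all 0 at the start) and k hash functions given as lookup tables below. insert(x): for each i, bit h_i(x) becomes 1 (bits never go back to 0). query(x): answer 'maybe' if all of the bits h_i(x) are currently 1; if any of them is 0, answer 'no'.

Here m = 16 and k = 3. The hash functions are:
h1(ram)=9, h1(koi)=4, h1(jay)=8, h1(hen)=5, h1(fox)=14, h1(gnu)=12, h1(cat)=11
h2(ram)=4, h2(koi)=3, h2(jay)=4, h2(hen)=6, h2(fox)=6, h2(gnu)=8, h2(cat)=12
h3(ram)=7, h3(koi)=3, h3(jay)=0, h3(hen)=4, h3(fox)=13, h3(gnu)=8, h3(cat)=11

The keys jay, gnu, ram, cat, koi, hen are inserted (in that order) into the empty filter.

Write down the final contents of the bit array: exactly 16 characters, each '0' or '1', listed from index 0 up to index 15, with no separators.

Start: bits=0000000000000000
After insert 'jay': sets bits 0 4 8 -> bits=1000100010000000
After insert 'gnu': sets bits 8 12 -> bits=1000100010001000
After insert 'ram': sets bits 4 7 9 -> bits=1000100111001000
After insert 'cat': sets bits 11 12 -> bits=1000100111011000
After insert 'koi': sets bits 3 4 -> bits=1001100111011000
After insert 'hen': sets bits 4 5 6 -> bits=1001111111011000

Answer: 1001111111011000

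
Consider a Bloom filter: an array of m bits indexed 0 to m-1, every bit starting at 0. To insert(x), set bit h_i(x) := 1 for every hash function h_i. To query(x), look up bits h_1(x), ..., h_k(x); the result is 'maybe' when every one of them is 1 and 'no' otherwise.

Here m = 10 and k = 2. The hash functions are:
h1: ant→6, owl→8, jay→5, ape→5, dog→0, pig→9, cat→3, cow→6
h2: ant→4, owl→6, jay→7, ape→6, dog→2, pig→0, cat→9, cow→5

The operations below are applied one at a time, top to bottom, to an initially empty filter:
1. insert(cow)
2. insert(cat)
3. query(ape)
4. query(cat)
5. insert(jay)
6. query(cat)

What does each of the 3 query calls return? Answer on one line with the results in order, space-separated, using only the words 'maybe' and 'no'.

Start: bits=0000000000
Op 1: insert cow -> sets bits 5 6 -> bits=0000011000
Op 2: insert cat -> sets bits 3 9 -> bits=0001011001
Op 3: query ape -> checks bit5=1, bit6=1 (all 1) -> maybe
Op 4: query cat -> checks bit3=1, bit9=1 (all 1) -> maybe
Op 5: insert jay -> sets bits 5 7 -> bits=0001011101
Op 6: query cat -> checks bit3=1, bit9=1 (all 1) -> maybe
Query results in order: maybe maybe maybe

Answer: maybe maybe maybe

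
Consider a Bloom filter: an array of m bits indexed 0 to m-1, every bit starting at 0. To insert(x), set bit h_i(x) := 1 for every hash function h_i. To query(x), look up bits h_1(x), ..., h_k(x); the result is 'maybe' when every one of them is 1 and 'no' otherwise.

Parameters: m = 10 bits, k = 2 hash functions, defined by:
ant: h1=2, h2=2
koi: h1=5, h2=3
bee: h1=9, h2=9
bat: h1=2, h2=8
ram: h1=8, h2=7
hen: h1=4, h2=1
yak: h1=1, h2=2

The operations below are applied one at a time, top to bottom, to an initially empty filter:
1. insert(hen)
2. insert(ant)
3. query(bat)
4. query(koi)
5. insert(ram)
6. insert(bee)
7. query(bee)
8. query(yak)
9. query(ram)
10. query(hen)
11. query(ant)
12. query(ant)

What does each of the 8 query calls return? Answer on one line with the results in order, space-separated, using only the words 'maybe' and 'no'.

Answer: no no maybe maybe maybe maybe maybe maybe

Derivation:
Start: bits=0000000000
Op 1: insert hen -> sets bits 1 4 -> bits=0100100000
Op 2: insert ant -> sets bits 2 -> bits=0110100000
Op 3: query bat -> checks bit2=1, bit8=0 (has a 0) -> no
Op 4: query koi -> checks bit3=0, bit5=0 (has a 0) -> no
Op 5: insert ram -> sets bits 7 8 -> bits=0110100110
Op 6: insert bee -> sets bits 9 -> bits=0110100111
Op 7: query bee -> checks bit9=1 (all 1) -> maybe
Op 8: query yak -> checks bit1=1, bit2=1 (all 1) -> maybe
Op 9: query ram -> checks bit7=1, bit8=1 (all 1) -> maybe
Op 10: query hen -> checks bit1=1, bit4=1 (all 1) -> maybe
Op 11: query ant -> checks bit2=1 (all 1) -> maybe
Op 12: query ant -> checks bit2=1 (all 1) -> maybe
Query results in order: no no maybe maybe maybe maybe maybe maybe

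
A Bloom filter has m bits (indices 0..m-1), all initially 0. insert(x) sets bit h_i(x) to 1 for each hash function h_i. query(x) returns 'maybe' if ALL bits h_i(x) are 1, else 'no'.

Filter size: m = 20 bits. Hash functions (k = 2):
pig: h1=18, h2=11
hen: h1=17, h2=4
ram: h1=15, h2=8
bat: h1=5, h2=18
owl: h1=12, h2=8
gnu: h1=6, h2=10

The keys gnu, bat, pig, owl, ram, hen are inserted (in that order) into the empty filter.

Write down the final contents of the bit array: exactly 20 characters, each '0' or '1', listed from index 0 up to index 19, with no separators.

Answer: 00001110101110010110

Derivation:
Start: bits=00000000000000000000
After insert 'gnu': sets bits 6 10 -> bits=00000010001000000000
After insert 'bat': sets bits 5 18 -> bits=00000110001000000010
After insert 'pig': sets bits 11 18 -> bits=00000110001100000010
After insert 'owl': sets bits 8 12 -> bits=00000110101110000010
After insert 'ram': sets bits 8 15 -> bits=00000110101110010010
After insert 'hen': sets bits 4 17 -> bits=00001110101110010110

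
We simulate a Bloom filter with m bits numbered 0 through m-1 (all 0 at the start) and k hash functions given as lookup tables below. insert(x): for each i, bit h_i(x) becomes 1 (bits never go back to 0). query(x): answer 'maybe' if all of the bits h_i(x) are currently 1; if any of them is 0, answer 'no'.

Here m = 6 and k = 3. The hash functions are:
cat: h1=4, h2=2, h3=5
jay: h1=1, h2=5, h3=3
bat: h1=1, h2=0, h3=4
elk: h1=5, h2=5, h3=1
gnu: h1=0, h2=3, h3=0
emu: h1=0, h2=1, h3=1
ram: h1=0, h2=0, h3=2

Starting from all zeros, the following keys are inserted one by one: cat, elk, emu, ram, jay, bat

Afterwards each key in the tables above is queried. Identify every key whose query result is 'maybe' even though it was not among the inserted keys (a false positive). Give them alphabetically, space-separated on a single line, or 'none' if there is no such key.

Answer: gnu

Derivation:
Start: bits=000000
After insert 'cat': sets bits 2 4 5 -> bits=001011
After insert 'elk': sets bits 1 5 -> bits=011011
After insert 'emu': sets bits 0 1 -> bits=111011
After insert 'ram': sets bits 0 2 -> bits=111011
After insert 'jay': sets bits 1 3 5 -> bits=111111
After insert 'bat': sets bits 0 1 4 -> bits=111111
Not inserted: gnu — query each against bits=111111:
query gnu: checks bit0=1, bit3=1 (all 1) -> maybe => FALSE POSITIVE
False positives (alphabetical): gnu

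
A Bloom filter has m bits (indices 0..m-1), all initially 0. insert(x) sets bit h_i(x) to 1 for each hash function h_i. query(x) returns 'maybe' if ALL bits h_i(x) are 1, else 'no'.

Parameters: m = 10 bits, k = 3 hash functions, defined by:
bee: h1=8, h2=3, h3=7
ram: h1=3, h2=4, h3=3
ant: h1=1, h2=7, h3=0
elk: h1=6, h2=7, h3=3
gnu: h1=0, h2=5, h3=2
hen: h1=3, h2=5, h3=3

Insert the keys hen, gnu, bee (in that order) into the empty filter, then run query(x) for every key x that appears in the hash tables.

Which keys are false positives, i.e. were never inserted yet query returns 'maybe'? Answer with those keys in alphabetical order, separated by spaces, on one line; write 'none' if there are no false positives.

Answer: none

Derivation:
Start: bits=0000000000
After insert 'hen': sets bits 3 5 -> bits=0001010000
After insert 'gnu': sets bits 0 2 5 -> bits=1011010000
After insert 'bee': sets bits 3 7 8 -> bits=1011010110
Not inserted: ant elk ram — query each against bits=1011010110:
query ant: checks bit0=1, bit1=0, bit7=1 (has a 0) -> no => not a false positive
query elk: checks bit3=1, bit6=0, bit7=1 (has a 0) -> no => not a false positive
query ram: checks bit3=1, bit4=0 (has a 0) -> no => not a false positive
False positives (alphabetical): none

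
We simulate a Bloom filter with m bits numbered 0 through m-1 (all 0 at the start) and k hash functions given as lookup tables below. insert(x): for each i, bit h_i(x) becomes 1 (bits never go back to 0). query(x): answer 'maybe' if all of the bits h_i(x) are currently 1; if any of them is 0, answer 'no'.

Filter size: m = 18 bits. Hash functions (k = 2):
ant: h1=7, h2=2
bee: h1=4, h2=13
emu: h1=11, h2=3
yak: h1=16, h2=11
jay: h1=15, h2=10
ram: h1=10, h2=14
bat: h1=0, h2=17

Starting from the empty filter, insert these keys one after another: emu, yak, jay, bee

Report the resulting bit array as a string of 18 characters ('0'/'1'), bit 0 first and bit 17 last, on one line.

Answer: 000110000011010110

Derivation:
Start: bits=000000000000000000
After insert 'emu': sets bits 3 11 -> bits=000100000001000000
After insert 'yak': sets bits 11 16 -> bits=000100000001000010
After insert 'jay': sets bits 10 15 -> bits=000100000011000110
After insert 'bee': sets bits 4 13 -> bits=000110000011010110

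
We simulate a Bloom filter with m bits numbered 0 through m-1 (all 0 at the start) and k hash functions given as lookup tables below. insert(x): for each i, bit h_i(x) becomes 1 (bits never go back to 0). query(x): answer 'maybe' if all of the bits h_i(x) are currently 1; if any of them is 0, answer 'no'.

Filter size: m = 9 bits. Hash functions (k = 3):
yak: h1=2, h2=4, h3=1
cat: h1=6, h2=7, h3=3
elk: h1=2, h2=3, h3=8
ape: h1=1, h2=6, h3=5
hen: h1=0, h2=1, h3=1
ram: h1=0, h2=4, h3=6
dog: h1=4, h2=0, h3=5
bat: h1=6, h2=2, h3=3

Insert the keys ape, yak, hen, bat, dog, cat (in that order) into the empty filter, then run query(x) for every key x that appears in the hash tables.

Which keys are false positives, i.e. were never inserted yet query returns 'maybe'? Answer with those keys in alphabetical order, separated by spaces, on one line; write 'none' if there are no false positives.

Answer: ram

Derivation:
Start: bits=000000000
After insert 'ape': sets bits 1 5 6 -> bits=010001100
After insert 'yak': sets bits 1 2 4 -> bits=011011100
After insert 'hen': sets bits 0 1 -> bits=111011100
After insert 'bat': sets bits 2 3 6 -> bits=111111100
After insert 'dog': sets bits 0 4 5 -> bits=111111100
After insert 'cat': sets bits 3 6 7 -> bits=111111110
Not inserted: elk ram — query each against bits=111111110:
query elk: checks bit2=1, bit3=1, bit8=0 (has a 0) -> no => not a false positive
query ram: checks bit0=1, bit4=1, bit6=1 (all 1) -> maybe => FALSE POSITIVE
False positives (alphabetical): ram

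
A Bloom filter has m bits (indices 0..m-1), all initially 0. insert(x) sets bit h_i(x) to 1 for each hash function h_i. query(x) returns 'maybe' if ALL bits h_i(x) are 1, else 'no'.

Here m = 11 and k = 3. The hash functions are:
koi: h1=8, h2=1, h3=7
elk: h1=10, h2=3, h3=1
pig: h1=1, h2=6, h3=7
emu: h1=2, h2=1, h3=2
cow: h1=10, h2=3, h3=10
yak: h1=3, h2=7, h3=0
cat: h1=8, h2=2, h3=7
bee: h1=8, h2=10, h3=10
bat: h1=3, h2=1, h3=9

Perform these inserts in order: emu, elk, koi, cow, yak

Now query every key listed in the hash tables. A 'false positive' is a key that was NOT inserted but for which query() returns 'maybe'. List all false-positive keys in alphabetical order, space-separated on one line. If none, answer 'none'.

Start: bits=00000000000
After insert 'emu': sets bits 1 2 -> bits=01100000000
After insert 'elk': sets bits 1 3 10 -> bits=01110000001
After insert 'koi': sets bits 1 7 8 -> bits=01110001101
After insert 'cow': sets bits 3 10 -> bits=01110001101
After insert 'yak': sets bits 0 3 7 -> bits=11110001101
Not inserted: bat bee cat pig — query each against bits=11110001101:
query bat: checks bit1=1, bit3=1, bit9=0 (has a 0) -> no => not a false positive
query bee: checks bit8=1, bit10=1 (all 1) -> maybe => FALSE POSITIVE
query cat: checks bit2=1, bit7=1, bit8=1 (all 1) -> maybe => FALSE POSITIVE
query pig: checks bit1=1, bit6=0, bit7=1 (has a 0) -> no => not a false positive
False positives (alphabetical): bee cat

Answer: bee cat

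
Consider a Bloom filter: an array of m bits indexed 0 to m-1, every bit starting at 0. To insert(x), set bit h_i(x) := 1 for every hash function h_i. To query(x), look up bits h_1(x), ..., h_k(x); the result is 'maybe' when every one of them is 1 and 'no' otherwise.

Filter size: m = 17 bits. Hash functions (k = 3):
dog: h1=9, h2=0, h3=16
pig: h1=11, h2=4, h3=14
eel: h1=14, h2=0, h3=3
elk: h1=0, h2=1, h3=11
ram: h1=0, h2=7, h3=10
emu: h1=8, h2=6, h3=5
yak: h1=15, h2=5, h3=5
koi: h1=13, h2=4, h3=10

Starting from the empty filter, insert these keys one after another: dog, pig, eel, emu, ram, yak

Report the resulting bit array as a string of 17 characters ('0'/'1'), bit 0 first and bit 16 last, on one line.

Answer: 10011111111100111

Derivation:
Start: bits=00000000000000000
After insert 'dog': sets bits 0 9 16 -> bits=10000000010000001
After insert 'pig': sets bits 4 11 14 -> bits=10001000010100101
After insert 'eel': sets bits 0 3 14 -> bits=10011000010100101
After insert 'emu': sets bits 5 6 8 -> bits=10011110110100101
After insert 'ram': sets bits 0 7 10 -> bits=10011111111100101
After insert 'yak': sets bits 5 15 -> bits=10011111111100111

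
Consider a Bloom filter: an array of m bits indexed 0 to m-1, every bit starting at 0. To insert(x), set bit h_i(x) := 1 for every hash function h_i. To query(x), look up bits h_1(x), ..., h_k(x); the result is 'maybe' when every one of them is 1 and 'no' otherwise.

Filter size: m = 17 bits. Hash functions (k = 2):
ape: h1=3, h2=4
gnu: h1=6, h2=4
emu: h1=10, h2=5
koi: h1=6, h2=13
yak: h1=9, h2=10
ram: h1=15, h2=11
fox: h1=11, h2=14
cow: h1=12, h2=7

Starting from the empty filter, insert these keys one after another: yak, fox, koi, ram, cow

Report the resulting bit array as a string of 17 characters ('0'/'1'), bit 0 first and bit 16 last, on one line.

Answer: 00000011011111110

Derivation:
Start: bits=00000000000000000
After insert 'yak': sets bits 9 10 -> bits=00000000011000000
After insert 'fox': sets bits 11 14 -> bits=00000000011100100
After insert 'koi': sets bits 6 13 -> bits=00000010011101100
After insert 'ram': sets bits 11 15 -> bits=00000010011101110
After insert 'cow': sets bits 7 12 -> bits=00000011011111110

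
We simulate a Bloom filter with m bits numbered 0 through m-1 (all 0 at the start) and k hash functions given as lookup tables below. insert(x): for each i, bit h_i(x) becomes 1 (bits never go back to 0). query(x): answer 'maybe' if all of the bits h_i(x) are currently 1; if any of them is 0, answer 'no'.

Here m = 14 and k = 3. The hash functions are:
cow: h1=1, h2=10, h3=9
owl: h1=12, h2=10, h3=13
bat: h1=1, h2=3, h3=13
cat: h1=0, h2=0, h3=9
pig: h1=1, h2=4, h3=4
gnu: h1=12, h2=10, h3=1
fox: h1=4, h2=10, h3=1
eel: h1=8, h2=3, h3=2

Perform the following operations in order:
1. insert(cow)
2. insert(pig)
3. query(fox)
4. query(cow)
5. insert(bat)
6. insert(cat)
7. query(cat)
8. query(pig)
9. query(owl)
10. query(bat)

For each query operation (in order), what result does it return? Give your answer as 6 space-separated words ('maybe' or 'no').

Start: bits=00000000000000
Op 1: insert cow -> sets bits 1 9 10 -> bits=01000000011000
Op 2: insert pig -> sets bits 1 4 -> bits=01001000011000
Op 3: query fox -> checks bit1=1, bit4=1, bit10=1 (all 1) -> maybe
Op 4: query cow -> checks bit1=1, bit9=1, bit10=1 (all 1) -> maybe
Op 5: insert bat -> sets bits 1 3 13 -> bits=01011000011001
Op 6: insert cat -> sets bits 0 9 -> bits=11011000011001
Op 7: query cat -> checks bit0=1, bit9=1 (all 1) -> maybe
Op 8: query pig -> checks bit1=1, bit4=1 (all 1) -> maybe
Op 9: query owl -> checks bit10=1, bit12=0, bit13=1 (has a 0) -> no
Op 10: query bat -> checks bit1=1, bit3=1, bit13=1 (all 1) -> maybe
Query results in order: maybe maybe maybe maybe no maybe

Answer: maybe maybe maybe maybe no maybe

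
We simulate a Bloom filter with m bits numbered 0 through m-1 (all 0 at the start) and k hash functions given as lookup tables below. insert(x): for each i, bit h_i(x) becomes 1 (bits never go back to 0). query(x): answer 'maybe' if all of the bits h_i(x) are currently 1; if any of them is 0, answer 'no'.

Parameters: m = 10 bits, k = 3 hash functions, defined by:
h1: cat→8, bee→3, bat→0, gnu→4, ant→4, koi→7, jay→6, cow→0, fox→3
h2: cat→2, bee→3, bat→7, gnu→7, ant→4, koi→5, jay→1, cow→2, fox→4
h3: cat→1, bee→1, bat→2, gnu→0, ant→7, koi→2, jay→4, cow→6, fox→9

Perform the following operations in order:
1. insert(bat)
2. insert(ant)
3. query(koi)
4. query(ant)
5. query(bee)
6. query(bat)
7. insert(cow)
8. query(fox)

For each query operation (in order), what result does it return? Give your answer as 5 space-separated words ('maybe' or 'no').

Start: bits=0000000000
Op 1: insert bat -> sets bits 0 2 7 -> bits=1010000100
Op 2: insert ant -> sets bits 4 7 -> bits=1010100100
Op 3: query koi -> checks bit2=1, bit5=0, bit7=1 (has a 0) -> no
Op 4: query ant -> checks bit4=1, bit7=1 (all 1) -> maybe
Op 5: query bee -> checks bit1=0, bit3=0 (has a 0) -> no
Op 6: query bat -> checks bit0=1, bit2=1, bit7=1 (all 1) -> maybe
Op 7: insert cow -> sets bits 0 2 6 -> bits=1010101100
Op 8: query fox -> checks bit3=0, bit4=1, bit9=0 (has a 0) -> no
Query results in order: no maybe no maybe no

Answer: no maybe no maybe no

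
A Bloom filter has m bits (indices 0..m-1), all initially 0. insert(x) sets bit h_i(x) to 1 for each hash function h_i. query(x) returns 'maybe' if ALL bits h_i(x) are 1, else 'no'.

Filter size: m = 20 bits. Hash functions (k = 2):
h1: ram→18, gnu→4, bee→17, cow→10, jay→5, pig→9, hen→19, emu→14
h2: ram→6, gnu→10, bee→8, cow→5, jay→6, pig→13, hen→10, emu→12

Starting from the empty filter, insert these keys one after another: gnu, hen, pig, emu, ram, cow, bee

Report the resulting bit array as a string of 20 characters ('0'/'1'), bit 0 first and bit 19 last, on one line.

Answer: 00001110111011100111

Derivation:
Start: bits=00000000000000000000
After insert 'gnu': sets bits 4 10 -> bits=00001000001000000000
After insert 'hen': sets bits 10 19 -> bits=00001000001000000001
After insert 'pig': sets bits 9 13 -> bits=00001000011001000001
After insert 'emu': sets bits 12 14 -> bits=00001000011011100001
After insert 'ram': sets bits 6 18 -> bits=00001010011011100011
After insert 'cow': sets bits 5 10 -> bits=00001110011011100011
After insert 'bee': sets bits 8 17 -> bits=00001110111011100111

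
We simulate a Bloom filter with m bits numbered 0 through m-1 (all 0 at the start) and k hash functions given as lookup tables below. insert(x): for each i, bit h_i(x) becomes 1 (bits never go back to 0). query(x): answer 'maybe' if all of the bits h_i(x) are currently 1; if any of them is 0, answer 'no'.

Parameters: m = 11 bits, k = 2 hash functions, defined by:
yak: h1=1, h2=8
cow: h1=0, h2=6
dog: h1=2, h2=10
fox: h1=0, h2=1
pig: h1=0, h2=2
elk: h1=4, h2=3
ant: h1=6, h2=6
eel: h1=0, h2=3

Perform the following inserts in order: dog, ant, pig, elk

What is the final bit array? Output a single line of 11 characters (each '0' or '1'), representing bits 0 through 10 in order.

Start: bits=00000000000
After insert 'dog': sets bits 2 10 -> bits=00100000001
After insert 'ant': sets bits 6 -> bits=00100010001
After insert 'pig': sets bits 0 2 -> bits=10100010001
After insert 'elk': sets bits 3 4 -> bits=10111010001

Answer: 10111010001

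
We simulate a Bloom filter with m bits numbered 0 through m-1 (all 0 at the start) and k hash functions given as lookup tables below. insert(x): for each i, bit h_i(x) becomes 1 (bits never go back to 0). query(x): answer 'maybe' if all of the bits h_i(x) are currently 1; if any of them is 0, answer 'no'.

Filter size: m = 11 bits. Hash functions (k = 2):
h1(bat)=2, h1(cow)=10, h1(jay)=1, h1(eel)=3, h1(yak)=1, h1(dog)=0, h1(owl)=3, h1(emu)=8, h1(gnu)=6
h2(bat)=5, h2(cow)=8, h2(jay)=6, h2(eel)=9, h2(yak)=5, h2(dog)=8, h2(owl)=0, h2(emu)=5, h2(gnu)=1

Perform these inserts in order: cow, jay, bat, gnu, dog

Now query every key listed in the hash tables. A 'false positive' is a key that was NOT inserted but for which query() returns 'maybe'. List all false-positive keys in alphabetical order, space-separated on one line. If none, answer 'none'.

Answer: emu yak

Derivation:
Start: bits=00000000000
After insert 'cow': sets bits 8 10 -> bits=00000000101
After insert 'jay': sets bits 1 6 -> bits=01000010101
After insert 'bat': sets bits 2 5 -> bits=01100110101
After insert 'gnu': sets bits 1 6 -> bits=01100110101
After insert 'dog': sets bits 0 8 -> bits=11100110101
Not inserted: eel emu owl yak — query each against bits=11100110101:
query eel: checks bit3=0, bit9=0 (has a 0) -> no => not a false positive
query emu: checks bit5=1, bit8=1 (all 1) -> maybe => FALSE POSITIVE
query owl: checks bit0=1, bit3=0 (has a 0) -> no => not a false positive
query yak: checks bit1=1, bit5=1 (all 1) -> maybe => FALSE POSITIVE
False positives (alphabetical): emu yak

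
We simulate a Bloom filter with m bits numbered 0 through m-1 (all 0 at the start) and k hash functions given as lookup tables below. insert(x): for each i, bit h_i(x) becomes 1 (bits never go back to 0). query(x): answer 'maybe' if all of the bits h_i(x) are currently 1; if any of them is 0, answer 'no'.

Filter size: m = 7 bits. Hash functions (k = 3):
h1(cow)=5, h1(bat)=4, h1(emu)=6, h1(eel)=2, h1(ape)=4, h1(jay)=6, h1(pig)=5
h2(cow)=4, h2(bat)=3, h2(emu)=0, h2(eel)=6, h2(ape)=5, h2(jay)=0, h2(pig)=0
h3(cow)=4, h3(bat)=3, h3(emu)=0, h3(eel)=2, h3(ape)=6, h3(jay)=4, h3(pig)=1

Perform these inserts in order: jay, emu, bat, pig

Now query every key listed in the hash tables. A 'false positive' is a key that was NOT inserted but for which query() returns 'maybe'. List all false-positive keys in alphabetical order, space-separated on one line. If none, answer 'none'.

Start: bits=0000000
After insert 'jay': sets bits 0 4 6 -> bits=1000101
After insert 'emu': sets bits 0 6 -> bits=1000101
After insert 'bat': sets bits 3 4 -> bits=1001101
After insert 'pig': sets bits 0 1 5 -> bits=1101111
Not inserted: ape cow eel — query each against bits=1101111:
query ape: checks bit4=1, bit5=1, bit6=1 (all 1) -> maybe => FALSE POSITIVE
query cow: checks bit4=1, bit5=1 (all 1) -> maybe => FALSE POSITIVE
query eel: checks bit2=0, bit6=1 (has a 0) -> no => not a false positive
False positives (alphabetical): ape cow

Answer: ape cow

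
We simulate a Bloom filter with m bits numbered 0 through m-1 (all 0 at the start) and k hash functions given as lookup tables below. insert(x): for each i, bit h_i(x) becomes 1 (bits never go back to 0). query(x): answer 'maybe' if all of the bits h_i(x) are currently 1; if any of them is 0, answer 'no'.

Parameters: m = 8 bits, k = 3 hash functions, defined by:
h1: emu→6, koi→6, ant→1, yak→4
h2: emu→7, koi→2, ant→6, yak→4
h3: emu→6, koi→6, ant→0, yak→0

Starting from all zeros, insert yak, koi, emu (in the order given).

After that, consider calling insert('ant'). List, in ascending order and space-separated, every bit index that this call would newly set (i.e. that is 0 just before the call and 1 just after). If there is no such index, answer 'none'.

Answer: 1

Derivation:
Start: bits=00000000
After insert 'yak': sets bits 0 4 -> bits=10001000
After insert 'koi': sets bits 2 6 -> bits=10101010
After insert 'emu': sets bits 6 7 -> bits=10101011
insert 'ant' would touch bits 0 1 6; currently bit0=1, bit1=0, bit6=1
Bits that are 0 among those (would change 0->1): 1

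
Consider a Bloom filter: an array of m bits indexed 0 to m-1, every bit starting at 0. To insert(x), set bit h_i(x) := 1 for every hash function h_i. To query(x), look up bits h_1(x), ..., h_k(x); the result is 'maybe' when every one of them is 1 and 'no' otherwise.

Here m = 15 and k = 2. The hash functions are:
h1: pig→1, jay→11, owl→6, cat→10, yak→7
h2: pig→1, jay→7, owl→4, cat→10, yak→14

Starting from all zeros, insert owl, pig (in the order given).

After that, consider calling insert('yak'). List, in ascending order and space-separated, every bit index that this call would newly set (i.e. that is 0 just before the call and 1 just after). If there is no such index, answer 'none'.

Start: bits=000000000000000
After insert 'owl': sets bits 4 6 -> bits=000010100000000
After insert 'pig': sets bits 1 -> bits=010010100000000
insert 'yak' would touch bits 7 14; currently bit7=0, bit14=0
Bits that are 0 among those (would change 0->1): 7 14

Answer: 7 14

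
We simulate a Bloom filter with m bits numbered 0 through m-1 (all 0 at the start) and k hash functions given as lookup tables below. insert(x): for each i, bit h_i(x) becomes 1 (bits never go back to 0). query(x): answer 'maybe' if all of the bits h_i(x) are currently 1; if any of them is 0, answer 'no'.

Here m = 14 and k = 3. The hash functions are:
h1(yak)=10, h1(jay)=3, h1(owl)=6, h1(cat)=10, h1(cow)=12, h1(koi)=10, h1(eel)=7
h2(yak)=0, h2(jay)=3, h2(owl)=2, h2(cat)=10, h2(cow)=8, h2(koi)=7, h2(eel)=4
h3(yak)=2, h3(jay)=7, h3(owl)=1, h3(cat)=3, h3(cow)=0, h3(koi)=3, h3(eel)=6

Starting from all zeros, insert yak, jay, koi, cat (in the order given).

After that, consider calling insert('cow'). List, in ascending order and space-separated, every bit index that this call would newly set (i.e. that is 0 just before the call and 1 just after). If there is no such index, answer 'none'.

Start: bits=00000000000000
After insert 'yak': sets bits 0 2 10 -> bits=10100000001000
After insert 'jay': sets bits 3 7 -> bits=10110001001000
After insert 'koi': sets bits 3 7 10 -> bits=10110001001000
After insert 'cat': sets bits 3 10 -> bits=10110001001000
insert 'cow' would touch bits 0 8 12; currently bit0=1, bit8=0, bit12=0
Bits that are 0 among those (would change 0->1): 8 12

Answer: 8 12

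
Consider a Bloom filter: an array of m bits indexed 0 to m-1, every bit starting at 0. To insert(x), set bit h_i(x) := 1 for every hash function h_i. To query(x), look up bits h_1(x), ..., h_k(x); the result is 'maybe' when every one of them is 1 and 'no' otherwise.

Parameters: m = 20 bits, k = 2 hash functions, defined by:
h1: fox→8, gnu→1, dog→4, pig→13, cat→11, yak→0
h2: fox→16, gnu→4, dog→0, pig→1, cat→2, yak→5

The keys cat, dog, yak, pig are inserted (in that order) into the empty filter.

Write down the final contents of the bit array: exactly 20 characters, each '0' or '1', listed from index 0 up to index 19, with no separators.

Start: bits=00000000000000000000
After insert 'cat': sets bits 2 11 -> bits=00100000000100000000
After insert 'dog': sets bits 0 4 -> bits=10101000000100000000
After insert 'yak': sets bits 0 5 -> bits=10101100000100000000
After insert 'pig': sets bits 1 13 -> bits=11101100000101000000

Answer: 11101100000101000000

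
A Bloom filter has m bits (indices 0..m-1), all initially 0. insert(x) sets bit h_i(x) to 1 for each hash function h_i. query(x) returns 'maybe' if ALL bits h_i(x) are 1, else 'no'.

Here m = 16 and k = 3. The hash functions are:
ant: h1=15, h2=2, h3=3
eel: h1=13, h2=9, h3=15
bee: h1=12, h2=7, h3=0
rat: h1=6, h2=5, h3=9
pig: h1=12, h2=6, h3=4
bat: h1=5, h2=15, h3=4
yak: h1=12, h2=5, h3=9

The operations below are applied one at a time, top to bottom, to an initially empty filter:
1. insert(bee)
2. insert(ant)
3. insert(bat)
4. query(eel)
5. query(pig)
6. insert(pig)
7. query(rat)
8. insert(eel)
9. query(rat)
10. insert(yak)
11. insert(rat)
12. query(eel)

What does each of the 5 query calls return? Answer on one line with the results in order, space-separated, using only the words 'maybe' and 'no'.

Start: bits=0000000000000000
Op 1: insert bee -> sets bits 0 7 12 -> bits=1000000100001000
Op 2: insert ant -> sets bits 2 3 15 -> bits=1011000100001001
Op 3: insert bat -> sets bits 4 5 15 -> bits=1011110100001001
Op 4: query eel -> checks bit9=0, bit13=0, bit15=1 (has a 0) -> no
Op 5: query pig -> checks bit4=1, bit6=0, bit12=1 (has a 0) -> no
Op 6: insert pig -> sets bits 4 6 12 -> bits=1011111100001001
Op 7: query rat -> checks bit5=1, bit6=1, bit9=0 (has a 0) -> no
Op 8: insert eel -> sets bits 9 13 15 -> bits=1011111101001101
Op 9: query rat -> checks bit5=1, bit6=1, bit9=1 (all 1) -> maybe
Op 10: insert yak -> sets bits 5 9 12 -> bits=1011111101001101
Op 11: insert rat -> sets bits 5 6 9 -> bits=1011111101001101
Op 12: query eel -> checks bit9=1, bit13=1, bit15=1 (all 1) -> maybe
Query results in order: no no no maybe maybe

Answer: no no no maybe maybe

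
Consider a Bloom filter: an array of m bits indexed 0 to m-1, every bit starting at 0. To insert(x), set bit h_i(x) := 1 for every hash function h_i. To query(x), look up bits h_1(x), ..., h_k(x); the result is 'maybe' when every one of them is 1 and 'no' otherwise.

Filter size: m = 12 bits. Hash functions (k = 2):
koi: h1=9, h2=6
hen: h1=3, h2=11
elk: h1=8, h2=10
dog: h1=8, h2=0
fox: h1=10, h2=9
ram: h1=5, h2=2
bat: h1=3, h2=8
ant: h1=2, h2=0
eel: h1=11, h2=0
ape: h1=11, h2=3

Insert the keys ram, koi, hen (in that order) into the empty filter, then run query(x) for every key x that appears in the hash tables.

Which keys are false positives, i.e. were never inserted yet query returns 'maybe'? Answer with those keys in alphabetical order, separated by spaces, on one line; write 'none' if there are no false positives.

Start: bits=000000000000
After insert 'ram': sets bits 2 5 -> bits=001001000000
After insert 'koi': sets bits 6 9 -> bits=001001100100
After insert 'hen': sets bits 3 11 -> bits=001101100101
Not inserted: ant ape bat dog eel elk fox — query each against bits=001101100101:
query ant: checks bit0=0, bit2=1 (has a 0) -> no => not a false positive
query ape: checks bit3=1, bit11=1 (all 1) -> maybe => FALSE POSITIVE
query bat: checks bit3=1, bit8=0 (has a 0) -> no => not a false positive
query dog: checks bit0=0, bit8=0 (has a 0) -> no => not a false positive
query eel: checks bit0=0, bit11=1 (has a 0) -> no => not a false positive
query elk: checks bit8=0, bit10=0 (has a 0) -> no => not a false positive
query fox: checks bit9=1, bit10=0 (has a 0) -> no => not a false positive
False positives (alphabetical): ape

Answer: ape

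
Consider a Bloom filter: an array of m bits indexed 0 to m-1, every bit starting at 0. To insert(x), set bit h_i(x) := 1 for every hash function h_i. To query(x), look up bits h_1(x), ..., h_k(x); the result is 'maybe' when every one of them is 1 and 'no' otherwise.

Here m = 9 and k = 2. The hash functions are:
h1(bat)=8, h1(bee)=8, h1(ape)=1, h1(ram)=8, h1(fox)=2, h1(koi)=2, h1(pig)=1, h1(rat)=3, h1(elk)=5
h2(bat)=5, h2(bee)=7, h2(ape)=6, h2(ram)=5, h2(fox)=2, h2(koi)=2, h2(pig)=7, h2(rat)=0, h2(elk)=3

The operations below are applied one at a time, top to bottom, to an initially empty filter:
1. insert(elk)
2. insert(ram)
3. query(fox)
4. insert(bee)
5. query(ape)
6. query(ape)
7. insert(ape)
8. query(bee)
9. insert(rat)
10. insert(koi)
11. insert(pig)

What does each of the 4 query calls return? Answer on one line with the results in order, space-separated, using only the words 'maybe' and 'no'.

Answer: no no no maybe

Derivation:
Start: bits=000000000
Op 1: insert elk -> sets bits 3 5 -> bits=000101000
Op 2: insert ram -> sets bits 5 8 -> bits=000101001
Op 3: query fox -> checks bit2=0 (has a 0) -> no
Op 4: insert bee -> sets bits 7 8 -> bits=000101011
Op 5: query ape -> checks bit1=0, bit6=0 (has a 0) -> no
Op 6: query ape -> checks bit1=0, bit6=0 (has a 0) -> no
Op 7: insert ape -> sets bits 1 6 -> bits=010101111
Op 8: query bee -> checks bit7=1, bit8=1 (all 1) -> maybe
Op 9: insert rat -> sets bits 0 3 -> bits=110101111
Op 10: insert koi -> sets bits 2 -> bits=111101111
Op 11: insert pig -> sets bits 1 7 -> bits=111101111
Query results in order: no no no maybe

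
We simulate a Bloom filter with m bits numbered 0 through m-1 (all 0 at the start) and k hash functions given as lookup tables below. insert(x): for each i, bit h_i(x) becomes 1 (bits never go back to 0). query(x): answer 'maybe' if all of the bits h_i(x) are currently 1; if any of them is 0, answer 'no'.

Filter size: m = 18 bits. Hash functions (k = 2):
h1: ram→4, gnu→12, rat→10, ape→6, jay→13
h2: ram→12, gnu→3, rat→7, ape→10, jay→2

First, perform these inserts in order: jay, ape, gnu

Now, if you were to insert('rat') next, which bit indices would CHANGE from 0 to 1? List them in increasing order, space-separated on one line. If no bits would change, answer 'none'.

Answer: 7

Derivation:
Start: bits=000000000000000000
After insert 'jay': sets bits 2 13 -> bits=001000000000010000
After insert 'ape': sets bits 6 10 -> bits=001000100010010000
After insert 'gnu': sets bits 3 12 -> bits=001100100010110000
insert 'rat' would touch bits 7 10; currently bit7=0, bit10=1
Bits that are 0 among those (would change 0->1): 7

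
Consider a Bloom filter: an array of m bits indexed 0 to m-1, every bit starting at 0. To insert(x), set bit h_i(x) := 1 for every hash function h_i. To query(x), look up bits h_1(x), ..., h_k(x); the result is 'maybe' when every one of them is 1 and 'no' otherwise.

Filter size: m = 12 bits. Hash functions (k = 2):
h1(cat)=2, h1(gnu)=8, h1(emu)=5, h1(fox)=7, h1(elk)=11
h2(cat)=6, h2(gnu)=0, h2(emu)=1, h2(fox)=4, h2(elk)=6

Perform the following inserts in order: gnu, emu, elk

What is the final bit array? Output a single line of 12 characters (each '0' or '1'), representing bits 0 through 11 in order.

Answer: 110001101001

Derivation:
Start: bits=000000000000
After insert 'gnu': sets bits 0 8 -> bits=100000001000
After insert 'emu': sets bits 1 5 -> bits=110001001000
After insert 'elk': sets bits 6 11 -> bits=110001101001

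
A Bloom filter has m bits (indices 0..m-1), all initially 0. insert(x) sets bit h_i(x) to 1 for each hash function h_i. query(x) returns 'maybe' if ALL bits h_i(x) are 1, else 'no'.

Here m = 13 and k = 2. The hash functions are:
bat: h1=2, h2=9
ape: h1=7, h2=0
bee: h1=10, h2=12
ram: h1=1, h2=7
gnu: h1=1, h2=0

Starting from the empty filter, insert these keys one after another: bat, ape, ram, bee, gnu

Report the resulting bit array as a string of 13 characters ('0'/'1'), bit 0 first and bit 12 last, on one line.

Start: bits=0000000000000
After insert 'bat': sets bits 2 9 -> bits=0010000001000
After insert 'ape': sets bits 0 7 -> bits=1010000101000
After insert 'ram': sets bits 1 7 -> bits=1110000101000
After insert 'bee': sets bits 10 12 -> bits=1110000101101
After insert 'gnu': sets bits 0 1 -> bits=1110000101101

Answer: 1110000101101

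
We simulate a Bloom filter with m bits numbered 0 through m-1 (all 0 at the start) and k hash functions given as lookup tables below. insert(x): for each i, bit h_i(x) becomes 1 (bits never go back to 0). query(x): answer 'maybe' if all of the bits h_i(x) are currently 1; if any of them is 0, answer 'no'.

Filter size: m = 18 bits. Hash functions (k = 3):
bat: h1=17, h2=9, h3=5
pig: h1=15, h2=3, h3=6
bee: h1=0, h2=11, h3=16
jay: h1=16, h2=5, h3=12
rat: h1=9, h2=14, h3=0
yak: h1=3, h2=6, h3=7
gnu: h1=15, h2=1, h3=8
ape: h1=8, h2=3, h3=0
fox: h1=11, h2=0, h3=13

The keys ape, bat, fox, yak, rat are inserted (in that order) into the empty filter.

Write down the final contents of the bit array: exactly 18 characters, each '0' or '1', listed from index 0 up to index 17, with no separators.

Answer: 100101111101011001

Derivation:
Start: bits=000000000000000000
After insert 'ape': sets bits 0 3 8 -> bits=100100001000000000
After insert 'bat': sets bits 5 9 17 -> bits=100101001100000001
After insert 'fox': sets bits 0 11 13 -> bits=100101001101010001
After insert 'yak': sets bits 3 6 7 -> bits=100101111101010001
After insert 'rat': sets bits 0 9 14 -> bits=100101111101011001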